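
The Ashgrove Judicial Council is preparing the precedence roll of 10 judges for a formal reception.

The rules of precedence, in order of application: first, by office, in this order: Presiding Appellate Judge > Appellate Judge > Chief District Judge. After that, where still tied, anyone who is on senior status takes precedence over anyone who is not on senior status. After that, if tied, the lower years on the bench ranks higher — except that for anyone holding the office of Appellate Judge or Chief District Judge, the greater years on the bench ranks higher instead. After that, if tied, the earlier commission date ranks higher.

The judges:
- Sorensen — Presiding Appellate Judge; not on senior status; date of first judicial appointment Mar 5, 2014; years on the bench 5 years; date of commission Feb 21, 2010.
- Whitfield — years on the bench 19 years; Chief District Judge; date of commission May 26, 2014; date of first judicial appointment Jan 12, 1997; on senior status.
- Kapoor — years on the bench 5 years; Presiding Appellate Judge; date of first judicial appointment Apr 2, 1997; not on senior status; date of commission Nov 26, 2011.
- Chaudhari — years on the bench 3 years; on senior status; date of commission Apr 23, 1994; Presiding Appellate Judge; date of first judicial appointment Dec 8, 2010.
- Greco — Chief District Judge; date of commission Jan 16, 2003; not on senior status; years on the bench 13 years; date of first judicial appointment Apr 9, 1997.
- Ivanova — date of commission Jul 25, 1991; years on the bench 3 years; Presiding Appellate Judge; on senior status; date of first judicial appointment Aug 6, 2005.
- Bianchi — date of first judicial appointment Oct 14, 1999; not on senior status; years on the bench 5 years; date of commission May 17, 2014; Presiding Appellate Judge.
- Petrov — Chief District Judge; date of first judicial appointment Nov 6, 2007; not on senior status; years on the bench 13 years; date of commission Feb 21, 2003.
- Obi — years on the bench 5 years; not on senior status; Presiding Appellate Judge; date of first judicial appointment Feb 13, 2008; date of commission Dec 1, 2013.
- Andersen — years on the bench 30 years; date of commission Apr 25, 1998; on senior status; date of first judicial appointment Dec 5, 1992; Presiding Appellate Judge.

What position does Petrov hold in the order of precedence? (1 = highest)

10

By office: Ivanova, Chaudhari, Andersen, Sorensen, Kapoor, Obi and Bianchi (Presiding Appellate Judge); then Whitfield, Greco and Petrov (Chief District Judge).
Among Ivanova, Chaudhari, Andersen, Sorensen, Kapoor, Obi and Bianchi, on senior status before not on senior status: Ivanova, Chaudhari and Andersen (on senior status) before Sorensen, Kapoor, Obi and Bianchi (not on senior status).
Among Ivanova, Chaudhari and Andersen, by years on the bench (lower first): Ivanova and Chaudhari (3 years) before Andersen (30 years).
Among Ivanova and Chaudhari, by date of commission (earlier first): Ivanova (Jul 25, 1991) before Chaudhari (Apr 23, 1994).
Sorensen, Kapoor, Obi and Bianchi all have years on the bench 5 years, so the next rule applies.
Among Sorensen, Kapoor, Obi and Bianchi, by date of commission (earlier first): Sorensen (Feb 21, 2010) before Kapoor (Nov 26, 2011) before Obi (Dec 1, 2013) before Bianchi (May 17, 2014).
Among Whitfield, Greco and Petrov, on senior status before not on senior status: Whitfield (on senior status) before Greco and Petrov (not on senior status).
Greco and Petrov both have years on the bench 13 years, so the next rule applies.
Among Greco and Petrov, by date of commission (earlier first): Greco (Jan 16, 2003) before Petrov (Feb 21, 2003).
Order: Ivanova, Chaudhari, Andersen, Sorensen, Kapoor, Obi, Bianchi, Whitfield, Greco, Petrov. So position 10.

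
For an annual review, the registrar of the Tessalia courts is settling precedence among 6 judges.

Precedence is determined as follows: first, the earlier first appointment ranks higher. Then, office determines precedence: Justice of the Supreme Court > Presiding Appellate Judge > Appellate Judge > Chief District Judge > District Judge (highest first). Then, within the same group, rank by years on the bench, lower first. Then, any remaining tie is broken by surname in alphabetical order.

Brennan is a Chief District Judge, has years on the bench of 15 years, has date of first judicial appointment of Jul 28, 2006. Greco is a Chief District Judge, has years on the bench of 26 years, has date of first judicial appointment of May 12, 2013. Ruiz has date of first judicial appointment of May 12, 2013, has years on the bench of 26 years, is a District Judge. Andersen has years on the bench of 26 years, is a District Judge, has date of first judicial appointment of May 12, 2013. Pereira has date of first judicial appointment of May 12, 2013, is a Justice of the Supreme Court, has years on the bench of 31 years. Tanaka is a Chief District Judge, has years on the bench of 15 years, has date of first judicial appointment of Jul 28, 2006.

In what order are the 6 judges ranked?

Brennan, Tanaka, Pereira, Greco, Andersen, Ruiz

By date of first judicial appointment (earlier first): Brennan and Tanaka (both Jul 28, 2006); then Pereira, Greco, Andersen and Ruiz (each May 12, 2013).
Brennan and Tanaka are each Chief District Judge, so the next rule applies.
Brennan and Tanaka both have years on the bench 15 years, so the next rule applies.
Among Brennan and Tanaka, alphabetically by surname: Brennan before Tanaka.
Among Pereira, Greco, Andersen and Ruiz, by office: Pereira (Justice of the Supreme Court) before Greco (Chief District Judge) before Andersen and Ruiz (District Judge).
Andersen and Ruiz both have years on the bench 26 years, so the next rule applies.
Among Andersen and Ruiz, alphabetically by surname: Andersen before Ruiz.
Full order: Brennan, Tanaka, Pereira, Greco, Andersen, Ruiz.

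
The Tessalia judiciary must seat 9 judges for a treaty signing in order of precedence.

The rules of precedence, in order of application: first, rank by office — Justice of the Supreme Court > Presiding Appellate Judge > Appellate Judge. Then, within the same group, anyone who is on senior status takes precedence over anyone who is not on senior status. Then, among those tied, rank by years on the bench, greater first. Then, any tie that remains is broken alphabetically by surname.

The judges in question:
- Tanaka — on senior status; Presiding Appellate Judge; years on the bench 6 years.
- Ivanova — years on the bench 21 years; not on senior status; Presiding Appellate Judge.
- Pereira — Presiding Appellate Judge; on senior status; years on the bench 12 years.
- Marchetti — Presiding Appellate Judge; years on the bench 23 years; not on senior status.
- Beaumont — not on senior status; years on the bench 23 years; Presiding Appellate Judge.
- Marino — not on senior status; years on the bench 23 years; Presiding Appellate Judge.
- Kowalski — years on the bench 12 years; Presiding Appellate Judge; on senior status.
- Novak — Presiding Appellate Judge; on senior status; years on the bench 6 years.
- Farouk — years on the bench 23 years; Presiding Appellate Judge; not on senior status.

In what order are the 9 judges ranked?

By office: Kowalski, Pereira, Novak, Tanaka, Beaumont, Farouk, Marchetti, Marino and Ivanova (Presiding Appellate Judge).
Among Kowalski, Pereira, Novak, Tanaka, Beaumont, Farouk, Marchetti, Marino and Ivanova, on senior status before not on senior status: Kowalski, Pereira, Novak and Tanaka (on senior status) before Beaumont, Farouk, Marchetti, Marino and Ivanova (not on senior status).
Among Kowalski, Pereira, Novak and Tanaka, by years on the bench (higher first): Kowalski and Pereira (12 years) before Novak and Tanaka (6 years).
Among Kowalski and Pereira, alphabetically by surname: Kowalski before Pereira.
Among Novak and Tanaka, alphabetically by surname: Novak before Tanaka.
Among Beaumont, Farouk, Marchetti, Marino and Ivanova, by years on the bench (higher first): Beaumont, Farouk, Marchetti and Marino (23 years) before Ivanova (21 years).
Among Beaumont, Farouk, Marchetti and Marino, alphabetically by surname: Beaumont before Farouk before Marchetti before Marino.
Full order: Kowalski, Pereira, Novak, Tanaka, Beaumont, Farouk, Marchetti, Marino, Ivanova.

Kowalski, Pereira, Novak, Tanaka, Beaumont, Farouk, Marchetti, Marino, Ivanova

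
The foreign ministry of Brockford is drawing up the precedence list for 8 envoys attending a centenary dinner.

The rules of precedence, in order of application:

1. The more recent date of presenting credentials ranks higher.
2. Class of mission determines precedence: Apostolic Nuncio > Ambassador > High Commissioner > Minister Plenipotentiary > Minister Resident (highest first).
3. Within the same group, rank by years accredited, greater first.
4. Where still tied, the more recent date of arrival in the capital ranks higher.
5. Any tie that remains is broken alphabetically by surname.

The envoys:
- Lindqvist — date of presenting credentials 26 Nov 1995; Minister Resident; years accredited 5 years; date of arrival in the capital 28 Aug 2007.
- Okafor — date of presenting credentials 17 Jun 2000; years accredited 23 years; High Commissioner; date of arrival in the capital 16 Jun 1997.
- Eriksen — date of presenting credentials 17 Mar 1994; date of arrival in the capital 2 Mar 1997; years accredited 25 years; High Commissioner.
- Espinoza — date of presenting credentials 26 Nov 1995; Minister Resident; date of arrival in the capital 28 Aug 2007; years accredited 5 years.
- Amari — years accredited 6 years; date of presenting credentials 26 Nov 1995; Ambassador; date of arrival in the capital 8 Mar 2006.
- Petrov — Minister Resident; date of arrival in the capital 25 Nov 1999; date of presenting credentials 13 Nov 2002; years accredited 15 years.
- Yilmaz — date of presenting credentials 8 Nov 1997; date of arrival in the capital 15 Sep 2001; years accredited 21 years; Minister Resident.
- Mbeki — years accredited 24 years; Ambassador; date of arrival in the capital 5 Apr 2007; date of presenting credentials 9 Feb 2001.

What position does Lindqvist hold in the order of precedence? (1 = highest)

7

By date of presenting credentials (later first): Petrov (13 Nov 2002); then Mbeki (9 Feb 2001); then Okafor (17 Jun 2000); then Yilmaz (8 Nov 1997); then Amari, Espinoza and Lindqvist (each 26 Nov 1995); then Eriksen (17 Mar 1994).
Among Amari, Espinoza and Lindqvist, by class of mission: Amari (Ambassador) before Espinoza and Lindqvist (Minister Resident).
Espinoza and Lindqvist both have years accredited 5 years, so the next rule applies.
Espinoza and Lindqvist both have date of arrival in the capital 28 Aug 2007, so the next rule applies.
Among Espinoza and Lindqvist, alphabetically by surname: Espinoza before Lindqvist.
Order: Petrov, Mbeki, Okafor, Yilmaz, Amari, Espinoza, Lindqvist, Eriksen. So position 7.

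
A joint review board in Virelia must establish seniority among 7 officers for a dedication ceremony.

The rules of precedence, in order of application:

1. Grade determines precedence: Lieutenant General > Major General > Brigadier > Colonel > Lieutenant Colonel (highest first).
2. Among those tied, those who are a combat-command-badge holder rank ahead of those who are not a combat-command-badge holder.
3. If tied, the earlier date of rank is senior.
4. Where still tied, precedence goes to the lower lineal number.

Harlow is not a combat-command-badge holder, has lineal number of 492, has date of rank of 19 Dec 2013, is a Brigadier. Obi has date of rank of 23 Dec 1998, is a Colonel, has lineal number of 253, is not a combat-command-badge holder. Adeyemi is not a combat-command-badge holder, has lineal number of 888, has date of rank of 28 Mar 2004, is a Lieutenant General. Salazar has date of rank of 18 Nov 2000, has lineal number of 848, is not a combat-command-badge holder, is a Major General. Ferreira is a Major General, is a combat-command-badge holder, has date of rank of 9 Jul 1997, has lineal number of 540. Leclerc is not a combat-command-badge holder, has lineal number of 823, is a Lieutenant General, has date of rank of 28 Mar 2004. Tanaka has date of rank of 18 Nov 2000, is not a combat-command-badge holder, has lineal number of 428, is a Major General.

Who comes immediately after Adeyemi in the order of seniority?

By grade: Leclerc and Adeyemi (Lieutenant General); then Ferreira, Tanaka and Salazar (Major General); then Harlow (Brigadier); then Obi (Colonel).
Leclerc and Adeyemi are each not a combat-command-badge holder, so the next rule applies.
Leclerc and Adeyemi both have date of rank 28 Mar 2004, so the next rule applies.
Among Leclerc and Adeyemi, by lineal number (lower first): Leclerc (823) before Adeyemi (888).
Among Ferreira, Tanaka and Salazar, a combat-command-badge holder before not a combat-command-badge holder: Ferreira (a combat-command-badge holder) before Tanaka and Salazar (not a combat-command-badge holder).
Tanaka and Salazar both have date of rank 18 Nov 2000, so the next rule applies.
Among Tanaka and Salazar, by lineal number (lower first): Tanaka (428) before Salazar (848).
Order: Leclerc, Adeyemi, Ferreira, Tanaka, Salazar, Harlow, Obi.

Ferreira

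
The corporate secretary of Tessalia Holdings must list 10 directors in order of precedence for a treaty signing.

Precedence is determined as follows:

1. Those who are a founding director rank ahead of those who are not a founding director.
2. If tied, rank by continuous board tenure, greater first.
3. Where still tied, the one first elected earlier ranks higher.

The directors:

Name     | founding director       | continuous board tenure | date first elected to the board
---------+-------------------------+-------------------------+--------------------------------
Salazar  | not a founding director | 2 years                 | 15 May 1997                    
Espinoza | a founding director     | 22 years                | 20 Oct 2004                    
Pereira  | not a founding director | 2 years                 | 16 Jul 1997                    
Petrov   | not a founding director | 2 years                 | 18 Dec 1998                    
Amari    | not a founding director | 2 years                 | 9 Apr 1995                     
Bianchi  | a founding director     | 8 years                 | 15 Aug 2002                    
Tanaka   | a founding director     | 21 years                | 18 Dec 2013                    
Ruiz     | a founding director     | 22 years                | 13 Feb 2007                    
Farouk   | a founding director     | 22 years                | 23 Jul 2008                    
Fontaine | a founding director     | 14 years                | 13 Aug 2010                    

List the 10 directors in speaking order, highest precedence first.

Espinoza, Ruiz, Farouk, Tanaka, Fontaine, Bianchi, Amari, Salazar, Pereira, Petrov

By the first rule: Espinoza, Ruiz, Farouk, Tanaka, Fontaine and Bianchi (each a founding director); then Amari, Salazar, Pereira and Petrov (each not a founding director).
Among Espinoza, Ruiz, Farouk, Tanaka, Fontaine and Bianchi, by continuous board tenure (higher first): Espinoza, Ruiz and Farouk (22 years) before Tanaka (21 years) before Fontaine (14 years) before Bianchi (8 years).
Among Espinoza, Ruiz and Farouk, by date first elected to the board (earlier first): Espinoza (20 Oct 2004) before Ruiz (13 Feb 2007) before Farouk (23 Jul 2008).
Amari, Salazar, Pereira and Petrov all have continuous board tenure 2 years, so the next rule applies.
Among Amari, Salazar, Pereira and Petrov, by date first elected to the board (earlier first): Amari (9 Apr 1995) before Salazar (15 May 1997) before Pereira (16 Jul 1997) before Petrov (18 Dec 1998).
Full order: Espinoza, Ruiz, Farouk, Tanaka, Fontaine, Bianchi, Amari, Salazar, Pereira, Petrov.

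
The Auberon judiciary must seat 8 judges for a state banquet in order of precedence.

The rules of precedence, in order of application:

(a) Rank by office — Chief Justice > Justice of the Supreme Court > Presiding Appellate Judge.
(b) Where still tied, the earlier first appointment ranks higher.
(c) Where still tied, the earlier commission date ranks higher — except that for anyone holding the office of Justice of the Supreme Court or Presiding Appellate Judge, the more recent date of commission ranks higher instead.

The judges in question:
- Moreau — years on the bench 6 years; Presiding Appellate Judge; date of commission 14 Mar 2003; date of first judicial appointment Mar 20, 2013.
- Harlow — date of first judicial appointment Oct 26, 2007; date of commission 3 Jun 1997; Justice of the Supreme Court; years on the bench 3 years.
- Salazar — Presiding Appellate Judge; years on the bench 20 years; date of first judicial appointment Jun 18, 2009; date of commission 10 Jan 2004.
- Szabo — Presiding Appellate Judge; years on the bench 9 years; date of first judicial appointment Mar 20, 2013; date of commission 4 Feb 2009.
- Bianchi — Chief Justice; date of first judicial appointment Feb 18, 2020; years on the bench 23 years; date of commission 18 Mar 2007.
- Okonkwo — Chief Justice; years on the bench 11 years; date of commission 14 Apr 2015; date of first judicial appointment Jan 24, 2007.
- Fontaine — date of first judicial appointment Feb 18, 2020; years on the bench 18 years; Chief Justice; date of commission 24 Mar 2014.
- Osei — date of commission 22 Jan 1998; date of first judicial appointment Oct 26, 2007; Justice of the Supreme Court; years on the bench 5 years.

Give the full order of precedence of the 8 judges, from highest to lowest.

Okonkwo, Bianchi, Fontaine, Osei, Harlow, Salazar, Szabo, Moreau

By office: Okonkwo, Bianchi and Fontaine (Chief Justice); then Osei and Harlow (Justice of the Supreme Court); then Salazar, Szabo and Moreau (Presiding Appellate Judge).
Among Okonkwo, Bianchi and Fontaine, by date of first judicial appointment (earlier first): Okonkwo (Jan 24, 2007) before Bianchi and Fontaine (Feb 18, 2020).
Among Bianchi and Fontaine, by date of commission (earlier first): Bianchi (18 Mar 2007) before Fontaine (24 Mar 2014).
Osei and Harlow both have date of first judicial appointment Oct 26, 2007, so the next rule applies.
Among Osei and Harlow, by date of commission (later first) (reversed rule for this group): Osei (22 Jan 1998) before Harlow (3 Jun 1997).
Among Salazar, Szabo and Moreau, by date of first judicial appointment (earlier first): Salazar (Jun 18, 2009) before Szabo and Moreau (Mar 20, 2013).
Among Szabo and Moreau, by date of commission (later first) (reversed rule for this group): Szabo (4 Feb 2009) before Moreau (14 Mar 2003).
Full order: Okonkwo, Bianchi, Fontaine, Osei, Harlow, Salazar, Szabo, Moreau.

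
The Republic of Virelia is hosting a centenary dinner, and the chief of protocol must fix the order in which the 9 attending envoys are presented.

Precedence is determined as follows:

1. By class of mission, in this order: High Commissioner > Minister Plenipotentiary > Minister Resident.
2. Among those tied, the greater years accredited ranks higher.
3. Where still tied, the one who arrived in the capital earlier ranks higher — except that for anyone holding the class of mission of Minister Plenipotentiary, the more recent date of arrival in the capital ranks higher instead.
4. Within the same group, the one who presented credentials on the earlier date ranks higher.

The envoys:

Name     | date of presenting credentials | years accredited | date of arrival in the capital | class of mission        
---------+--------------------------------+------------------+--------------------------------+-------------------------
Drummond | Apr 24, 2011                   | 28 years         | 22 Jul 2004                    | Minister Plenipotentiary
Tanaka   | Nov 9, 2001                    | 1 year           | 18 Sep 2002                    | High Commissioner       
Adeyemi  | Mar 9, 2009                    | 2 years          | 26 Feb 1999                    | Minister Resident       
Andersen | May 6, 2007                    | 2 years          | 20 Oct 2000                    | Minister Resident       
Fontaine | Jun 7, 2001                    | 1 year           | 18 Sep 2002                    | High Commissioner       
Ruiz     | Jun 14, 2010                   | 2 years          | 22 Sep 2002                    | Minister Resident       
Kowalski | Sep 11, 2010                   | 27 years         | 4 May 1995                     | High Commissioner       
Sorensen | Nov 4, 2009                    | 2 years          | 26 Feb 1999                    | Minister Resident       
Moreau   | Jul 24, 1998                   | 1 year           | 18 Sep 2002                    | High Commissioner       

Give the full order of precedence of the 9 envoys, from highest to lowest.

Kowalski, Moreau, Fontaine, Tanaka, Drummond, Adeyemi, Sorensen, Andersen, Ruiz

By class of mission: Kowalski, Moreau, Fontaine and Tanaka (High Commissioner); then Drummond (Minister Plenipotentiary); then Adeyemi, Sorensen, Andersen and Ruiz (Minister Resident).
Among Kowalski, Moreau, Fontaine and Tanaka, by years accredited (higher first): Kowalski (27 years) before Moreau, Fontaine and Tanaka (1 year).
Moreau, Fontaine and Tanaka all have date of arrival in the capital 18 Sep 2002, so the next rule applies.
Among Moreau, Fontaine and Tanaka, by date of presenting credentials (earlier first): Moreau (Jul 24, 1998) before Fontaine (Jun 7, 2001) before Tanaka (Nov 9, 2001).
Adeyemi, Sorensen, Andersen and Ruiz all have years accredited 2 years, so the next rule applies.
Among Adeyemi, Sorensen, Andersen and Ruiz, by date of arrival in the capital (earlier first): Adeyemi and Sorensen (26 Feb 1999) before Andersen (20 Oct 2000) before Ruiz (22 Sep 2002).
Among Adeyemi and Sorensen, by date of presenting credentials (earlier first): Adeyemi (Mar 9, 2009) before Sorensen (Nov 4, 2009).
Full order: Kowalski, Moreau, Fontaine, Tanaka, Drummond, Adeyemi, Sorensen, Andersen, Ruiz.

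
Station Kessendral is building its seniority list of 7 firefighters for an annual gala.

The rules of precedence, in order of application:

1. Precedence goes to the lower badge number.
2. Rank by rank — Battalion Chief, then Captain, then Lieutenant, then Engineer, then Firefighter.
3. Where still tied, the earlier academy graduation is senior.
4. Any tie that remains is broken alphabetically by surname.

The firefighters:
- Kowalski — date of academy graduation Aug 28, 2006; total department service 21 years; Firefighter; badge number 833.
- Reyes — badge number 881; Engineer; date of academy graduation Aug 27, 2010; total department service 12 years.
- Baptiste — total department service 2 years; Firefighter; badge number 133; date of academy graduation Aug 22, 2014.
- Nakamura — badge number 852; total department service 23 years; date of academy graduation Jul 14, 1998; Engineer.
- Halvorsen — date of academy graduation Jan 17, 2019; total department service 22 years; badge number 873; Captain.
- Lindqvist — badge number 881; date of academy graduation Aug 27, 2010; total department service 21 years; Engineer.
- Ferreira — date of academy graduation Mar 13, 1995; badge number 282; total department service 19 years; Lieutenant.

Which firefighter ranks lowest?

Reyes

By badge number (lower first): Baptiste (133); then Ferreira (282); then Kowalski (833); then Nakamura (852); then Halvorsen (873); then Lindqvist and Reyes (both 881).
Lindqvist and Reyes are each Engineer, so the next rule applies.
Lindqvist and Reyes both have date of academy graduation Aug 27, 2010, so the next rule applies.
Among Lindqvist and Reyes, alphabetically by surname: Lindqvist before Reyes.
Order: Baptiste, Ferreira, Kowalski, Nakamura, Halvorsen, Lindqvist, Reyes.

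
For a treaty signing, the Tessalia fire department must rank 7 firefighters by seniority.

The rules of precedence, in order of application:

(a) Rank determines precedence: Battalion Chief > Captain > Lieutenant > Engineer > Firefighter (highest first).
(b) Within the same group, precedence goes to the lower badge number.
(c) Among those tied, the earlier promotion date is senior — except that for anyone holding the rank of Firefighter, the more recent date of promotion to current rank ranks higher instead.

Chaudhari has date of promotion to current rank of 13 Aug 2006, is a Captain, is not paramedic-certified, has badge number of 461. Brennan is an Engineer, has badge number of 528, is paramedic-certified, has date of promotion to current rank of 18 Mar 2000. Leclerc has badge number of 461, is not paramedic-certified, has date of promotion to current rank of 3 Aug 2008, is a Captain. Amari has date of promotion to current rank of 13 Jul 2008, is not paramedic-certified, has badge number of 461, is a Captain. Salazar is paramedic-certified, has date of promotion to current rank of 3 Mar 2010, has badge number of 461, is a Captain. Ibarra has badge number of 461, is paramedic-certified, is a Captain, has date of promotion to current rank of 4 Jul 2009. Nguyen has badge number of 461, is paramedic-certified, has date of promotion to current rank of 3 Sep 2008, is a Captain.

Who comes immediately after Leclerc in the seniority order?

Nguyen

By rank: Chaudhari, Amari, Leclerc, Nguyen, Ibarra and Salazar (Captain); then Brennan (Engineer).
Chaudhari, Amari, Leclerc, Nguyen, Ibarra and Salazar all have badge number 461, so the next rule applies.
Among Chaudhari, Amari, Leclerc, Nguyen, Ibarra and Salazar, by date of promotion to current rank (earlier first): Chaudhari (13 Aug 2006) before Amari (13 Jul 2008) before Leclerc (3 Aug 2008) before Nguyen (3 Sep 2008) before Ibarra (4 Jul 2009) before Salazar (3 Mar 2010).
Order: Chaudhari, Amari, Leclerc, Nguyen, Ibarra, Salazar, Brennan.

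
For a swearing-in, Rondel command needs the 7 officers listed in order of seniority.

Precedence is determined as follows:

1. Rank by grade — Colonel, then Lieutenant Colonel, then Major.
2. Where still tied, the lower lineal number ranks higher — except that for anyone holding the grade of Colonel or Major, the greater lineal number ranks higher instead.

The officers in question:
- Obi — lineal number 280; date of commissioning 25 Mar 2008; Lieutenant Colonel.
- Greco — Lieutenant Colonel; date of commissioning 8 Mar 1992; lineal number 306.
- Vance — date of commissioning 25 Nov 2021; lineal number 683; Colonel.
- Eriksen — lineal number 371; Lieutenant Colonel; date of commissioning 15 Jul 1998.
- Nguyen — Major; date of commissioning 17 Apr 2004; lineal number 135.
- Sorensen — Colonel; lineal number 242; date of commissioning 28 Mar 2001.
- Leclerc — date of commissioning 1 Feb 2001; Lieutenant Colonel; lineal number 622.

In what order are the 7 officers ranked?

Vance, Sorensen, Obi, Greco, Eriksen, Leclerc, Nguyen

By grade: Vance and Sorensen (Colonel); then Obi, Greco, Eriksen and Leclerc (Lieutenant Colonel); then Nguyen (Major).
Among Vance and Sorensen, by lineal number (higher first) (reversed rule for this group): Vance (683) before Sorensen (242).
Among Obi, Greco, Eriksen and Leclerc, by lineal number (lower first): Obi (280) before Greco (306) before Eriksen (371) before Leclerc (622).
Full order: Vance, Sorensen, Obi, Greco, Eriksen, Leclerc, Nguyen.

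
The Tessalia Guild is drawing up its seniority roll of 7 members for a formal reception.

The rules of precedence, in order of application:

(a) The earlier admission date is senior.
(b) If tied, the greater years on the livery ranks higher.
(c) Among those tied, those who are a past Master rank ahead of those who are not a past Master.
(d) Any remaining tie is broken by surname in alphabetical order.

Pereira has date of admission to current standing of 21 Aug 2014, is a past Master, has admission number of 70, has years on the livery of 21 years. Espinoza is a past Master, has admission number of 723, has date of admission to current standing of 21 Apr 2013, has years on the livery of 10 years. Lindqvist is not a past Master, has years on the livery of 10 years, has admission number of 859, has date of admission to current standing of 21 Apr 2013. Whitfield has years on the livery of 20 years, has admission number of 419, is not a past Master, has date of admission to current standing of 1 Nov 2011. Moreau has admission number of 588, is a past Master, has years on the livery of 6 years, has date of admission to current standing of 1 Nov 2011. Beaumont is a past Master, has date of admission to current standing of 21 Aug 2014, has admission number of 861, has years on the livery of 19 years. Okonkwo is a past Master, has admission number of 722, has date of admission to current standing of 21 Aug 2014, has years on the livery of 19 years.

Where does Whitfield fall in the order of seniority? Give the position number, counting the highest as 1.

1

By date of admission to current standing (earlier first): Whitfield and Moreau (both 1 Nov 2011); then Espinoza and Lindqvist (both 21 Apr 2013); then Pereira, Beaumont and Okonkwo (each 21 Aug 2014).
Among Whitfield and Moreau, by years on the livery (higher first): Whitfield (20 years) before Moreau (6 years).
Espinoza and Lindqvist both have years on the livery 10 years, so the next rule applies.
Among Espinoza and Lindqvist, a past Master before not a past Master: Espinoza (a past Master) before Lindqvist (not a past Master).
Among Pereira, Beaumont and Okonkwo, by years on the livery (higher first): Pereira (21 years) before Beaumont and Okonkwo (19 years).
Beaumont and Okonkwo are each a past Master, so the next rule applies.
Among Beaumont and Okonkwo, alphabetically by surname: Beaumont before Okonkwo.
Order: Whitfield, Moreau, Espinoza, Lindqvist, Pereira, Beaumont, Okonkwo. So position 1.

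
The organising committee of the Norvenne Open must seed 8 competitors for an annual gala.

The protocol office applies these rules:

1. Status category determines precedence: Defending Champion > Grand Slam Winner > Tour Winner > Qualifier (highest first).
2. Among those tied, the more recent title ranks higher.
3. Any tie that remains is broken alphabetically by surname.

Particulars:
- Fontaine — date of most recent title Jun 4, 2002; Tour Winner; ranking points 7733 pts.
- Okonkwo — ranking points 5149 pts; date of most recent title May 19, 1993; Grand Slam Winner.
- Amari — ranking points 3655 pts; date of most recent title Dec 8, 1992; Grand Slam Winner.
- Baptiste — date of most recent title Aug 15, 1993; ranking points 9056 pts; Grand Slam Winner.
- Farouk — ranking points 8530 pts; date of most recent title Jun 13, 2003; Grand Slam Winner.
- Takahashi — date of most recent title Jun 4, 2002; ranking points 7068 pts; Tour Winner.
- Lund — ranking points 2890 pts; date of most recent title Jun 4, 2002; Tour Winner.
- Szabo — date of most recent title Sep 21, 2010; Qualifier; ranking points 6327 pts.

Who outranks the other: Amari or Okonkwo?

Okonkwo

By status category: Farouk, Baptiste, Okonkwo and Amari (Grand Slam Winner); then Fontaine, Lund and Takahashi (Tour Winner); then Szabo (Qualifier).
Among Farouk, Baptiste, Okonkwo and Amari, by date of most recent title (later first): Farouk (Jun 13, 2003) before Baptiste (Aug 15, 1993) before Okonkwo (May 19, 1993) before Amari (Dec 8, 1992).
Fontaine, Lund and Takahashi all have date of most recent title Jun 4, 2002, so the next rule applies.
Among Fontaine, Lund and Takahashi, alphabetically by surname: Fontaine before Lund before Takahashi.
So Okonkwo takes precedence.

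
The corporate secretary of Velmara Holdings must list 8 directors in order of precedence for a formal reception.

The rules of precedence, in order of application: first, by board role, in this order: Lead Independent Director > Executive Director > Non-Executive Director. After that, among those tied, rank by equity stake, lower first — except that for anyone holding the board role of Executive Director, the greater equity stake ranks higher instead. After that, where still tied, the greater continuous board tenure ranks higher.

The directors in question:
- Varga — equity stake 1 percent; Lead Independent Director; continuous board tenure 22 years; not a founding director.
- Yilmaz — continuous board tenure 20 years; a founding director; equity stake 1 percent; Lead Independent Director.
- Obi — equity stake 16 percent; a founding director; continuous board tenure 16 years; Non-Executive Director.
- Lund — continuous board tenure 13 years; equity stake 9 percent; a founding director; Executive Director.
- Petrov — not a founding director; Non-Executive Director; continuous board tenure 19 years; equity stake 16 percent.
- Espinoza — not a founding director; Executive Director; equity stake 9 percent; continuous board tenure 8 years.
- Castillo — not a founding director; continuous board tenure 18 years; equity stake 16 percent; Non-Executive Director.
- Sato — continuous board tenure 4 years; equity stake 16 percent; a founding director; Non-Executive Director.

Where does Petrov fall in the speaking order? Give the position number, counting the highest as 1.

5

By board role: Varga and Yilmaz (Lead Independent Director); then Lund and Espinoza (Executive Director); then Petrov, Castillo, Obi and Sato (Non-Executive Director).
Varga and Yilmaz both have equity stake 1 percent, so the next rule applies.
Among Varga and Yilmaz, by continuous board tenure (higher first): Varga (22 years) before Yilmaz (20 years).
Lund and Espinoza both have equity stake 9 percent, so the next rule applies.
Among Lund and Espinoza, by continuous board tenure (higher first): Lund (13 years) before Espinoza (8 years).
Petrov, Castillo, Obi and Sato all have equity stake 16 percent, so the next rule applies.
Among Petrov, Castillo, Obi and Sato, by continuous board tenure (higher first): Petrov (19 years) before Castillo (18 years) before Obi (16 years) before Sato (4 years).
Order: Varga, Yilmaz, Lund, Espinoza, Petrov, Castillo, Obi, Sato. So position 5.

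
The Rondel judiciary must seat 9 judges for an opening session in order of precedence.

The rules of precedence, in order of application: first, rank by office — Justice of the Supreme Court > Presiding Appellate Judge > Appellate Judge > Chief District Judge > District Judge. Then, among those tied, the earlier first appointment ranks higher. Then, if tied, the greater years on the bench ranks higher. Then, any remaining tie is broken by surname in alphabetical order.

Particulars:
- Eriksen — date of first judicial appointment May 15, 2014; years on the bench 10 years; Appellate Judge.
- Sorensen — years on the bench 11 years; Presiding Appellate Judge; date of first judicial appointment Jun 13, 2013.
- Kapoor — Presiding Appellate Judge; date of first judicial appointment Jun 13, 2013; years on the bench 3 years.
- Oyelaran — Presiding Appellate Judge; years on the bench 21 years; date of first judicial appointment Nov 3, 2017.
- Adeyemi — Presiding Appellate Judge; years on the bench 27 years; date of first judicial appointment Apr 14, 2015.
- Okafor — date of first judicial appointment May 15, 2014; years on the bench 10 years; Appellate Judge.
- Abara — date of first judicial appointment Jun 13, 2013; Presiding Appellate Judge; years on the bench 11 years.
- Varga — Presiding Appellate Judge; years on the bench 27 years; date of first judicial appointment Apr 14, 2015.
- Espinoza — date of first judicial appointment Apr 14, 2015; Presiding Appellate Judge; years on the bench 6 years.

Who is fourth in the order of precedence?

By office: Abara, Sorensen, Kapoor, Adeyemi, Varga, Espinoza and Oyelaran (Presiding Appellate Judge); then Eriksen and Okafor (Appellate Judge).
Among Abara, Sorensen, Kapoor, Adeyemi, Varga, Espinoza and Oyelaran, by date of first judicial appointment (earlier first): Abara, Sorensen and Kapoor (Jun 13, 2013) before Adeyemi, Varga and Espinoza (Apr 14, 2015) before Oyelaran (Nov 3, 2017).
Among Abara, Sorensen and Kapoor, by years on the bench (higher first): Abara and Sorensen (11 years) before Kapoor (3 years).
Among Abara and Sorensen, alphabetically by surname: Abara before Sorensen.
Among Adeyemi, Varga and Espinoza, by years on the bench (higher first): Adeyemi and Varga (27 years) before Espinoza (6 years).
Among Adeyemi and Varga, alphabetically by surname: Adeyemi before Varga.
Eriksen and Okafor both have date of first judicial appointment May 15, 2014, so the next rule applies.
Eriksen and Okafor both have years on the bench 10 years, so the next rule applies.
Among Eriksen and Okafor, alphabetically by surname: Eriksen before Okafor.
Order: Abara, Sorensen, Kapoor, Adeyemi, Varga, Espinoza, Oyelaran, Eriksen, Okafor.

Adeyemi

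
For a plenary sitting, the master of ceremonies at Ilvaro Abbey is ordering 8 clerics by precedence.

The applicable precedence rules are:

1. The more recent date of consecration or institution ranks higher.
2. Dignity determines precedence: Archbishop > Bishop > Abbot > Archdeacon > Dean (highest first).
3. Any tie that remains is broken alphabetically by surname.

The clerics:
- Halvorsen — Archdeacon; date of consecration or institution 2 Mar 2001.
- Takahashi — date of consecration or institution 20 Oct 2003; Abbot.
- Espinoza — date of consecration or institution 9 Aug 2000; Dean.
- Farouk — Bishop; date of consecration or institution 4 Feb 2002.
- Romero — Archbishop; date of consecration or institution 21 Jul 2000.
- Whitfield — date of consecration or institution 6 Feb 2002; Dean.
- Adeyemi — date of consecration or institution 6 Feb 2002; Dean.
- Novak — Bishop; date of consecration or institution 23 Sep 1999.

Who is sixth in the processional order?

Espinoza

By date of consecration or institution (later first): Takahashi (20 Oct 2003); then Adeyemi and Whitfield (both 6 Feb 2002); then Farouk (4 Feb 2002); then Halvorsen (2 Mar 2001); then Espinoza (9 Aug 2000); then Romero (21 Jul 2000); then Novak (23 Sep 1999).
Adeyemi and Whitfield are each Dean, so the next rule applies.
Among Adeyemi and Whitfield, alphabetically by surname: Adeyemi before Whitfield.
Order: Takahashi, Adeyemi, Whitfield, Farouk, Halvorsen, Espinoza, Romero, Novak.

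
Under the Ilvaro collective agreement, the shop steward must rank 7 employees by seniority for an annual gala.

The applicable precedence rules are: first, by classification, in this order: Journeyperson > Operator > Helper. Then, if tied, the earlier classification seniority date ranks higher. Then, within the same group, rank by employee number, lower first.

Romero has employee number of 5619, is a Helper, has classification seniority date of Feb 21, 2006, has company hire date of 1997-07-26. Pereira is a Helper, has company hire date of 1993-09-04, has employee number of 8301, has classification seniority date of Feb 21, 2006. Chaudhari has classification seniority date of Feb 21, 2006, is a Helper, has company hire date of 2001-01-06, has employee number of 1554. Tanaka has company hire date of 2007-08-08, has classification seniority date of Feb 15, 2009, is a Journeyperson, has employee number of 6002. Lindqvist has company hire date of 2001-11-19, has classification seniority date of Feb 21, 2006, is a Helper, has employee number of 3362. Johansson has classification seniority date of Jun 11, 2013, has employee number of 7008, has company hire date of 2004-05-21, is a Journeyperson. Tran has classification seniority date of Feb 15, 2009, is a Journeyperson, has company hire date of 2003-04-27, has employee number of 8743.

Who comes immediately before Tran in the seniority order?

By classification: Tanaka, Tran and Johansson (Journeyperson); then Chaudhari, Lindqvist, Romero and Pereira (Helper).
Among Tanaka, Tran and Johansson, by classification seniority date (earlier first): Tanaka and Tran (Feb 15, 2009) before Johansson (Jun 11, 2013).
Among Tanaka and Tran, by employee number (lower first): Tanaka (6002) before Tran (8743).
Chaudhari, Lindqvist, Romero and Pereira all have classification seniority date Feb 21, 2006, so the next rule applies.
Among Chaudhari, Lindqvist, Romero and Pereira, by employee number (lower first): Chaudhari (1554) before Lindqvist (3362) before Romero (5619) before Pereira (8301).
Order: Tanaka, Tran, Johansson, Chaudhari, Lindqvist, Romero, Pereira.

Tanaka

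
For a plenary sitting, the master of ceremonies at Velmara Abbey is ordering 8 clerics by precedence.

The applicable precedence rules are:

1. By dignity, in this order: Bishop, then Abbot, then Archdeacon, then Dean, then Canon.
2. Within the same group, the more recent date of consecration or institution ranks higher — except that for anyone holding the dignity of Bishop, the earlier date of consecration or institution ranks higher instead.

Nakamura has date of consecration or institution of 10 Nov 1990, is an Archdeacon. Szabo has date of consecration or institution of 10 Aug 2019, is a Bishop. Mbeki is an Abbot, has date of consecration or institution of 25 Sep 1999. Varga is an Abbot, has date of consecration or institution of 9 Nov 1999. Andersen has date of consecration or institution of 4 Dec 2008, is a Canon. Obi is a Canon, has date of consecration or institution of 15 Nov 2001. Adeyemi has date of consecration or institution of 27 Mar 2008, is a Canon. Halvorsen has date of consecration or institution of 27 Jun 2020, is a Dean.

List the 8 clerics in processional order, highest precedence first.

Szabo, Varga, Mbeki, Nakamura, Halvorsen, Andersen, Adeyemi, Obi

By dignity: Szabo (Bishop); then Varga and Mbeki (Abbot); then Nakamura (Archdeacon); then Halvorsen (Dean); then Andersen, Adeyemi and Obi (Canon).
Among Varga and Mbeki, by date of consecration or institution (later first): Varga (9 Nov 1999) before Mbeki (25 Sep 1999).
Among Andersen, Adeyemi and Obi, by date of consecration or institution (later first): Andersen (4 Dec 2008) before Adeyemi (27 Mar 2008) before Obi (15 Nov 2001).
Full order: Szabo, Varga, Mbeki, Nakamura, Halvorsen, Andersen, Adeyemi, Obi.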